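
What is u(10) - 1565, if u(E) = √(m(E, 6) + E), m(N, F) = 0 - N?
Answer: -1565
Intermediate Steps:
m(N, F) = -N
u(E) = 0 (u(E) = √(-E + E) = √0 = 0)
u(10) - 1565 = 0 - 1565 = -1565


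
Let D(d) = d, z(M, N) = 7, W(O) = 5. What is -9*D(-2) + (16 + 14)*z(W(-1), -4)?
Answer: 228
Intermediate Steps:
-9*D(-2) + (16 + 14)*z(W(-1), -4) = -9*(-2) + (16 + 14)*7 = 18 + 30*7 = 18 + 210 = 228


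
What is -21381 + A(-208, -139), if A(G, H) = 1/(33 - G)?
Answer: -5152820/241 ≈ -21381.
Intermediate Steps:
-21381 + A(-208, -139) = -21381 - 1/(-33 - 208) = -21381 - 1/(-241) = -21381 - 1*(-1/241) = -21381 + 1/241 = -5152820/241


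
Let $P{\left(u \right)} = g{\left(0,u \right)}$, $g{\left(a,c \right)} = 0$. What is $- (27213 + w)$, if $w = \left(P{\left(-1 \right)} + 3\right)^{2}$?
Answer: $-27222$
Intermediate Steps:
$P{\left(u \right)} = 0$
$w = 9$ ($w = \left(0 + 3\right)^{2} = 3^{2} = 9$)
$- (27213 + w) = - (27213 + 9) = \left(-1\right) 27222 = -27222$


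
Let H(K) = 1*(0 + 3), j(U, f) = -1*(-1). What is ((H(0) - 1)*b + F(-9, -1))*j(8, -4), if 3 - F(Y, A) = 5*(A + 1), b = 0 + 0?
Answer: 3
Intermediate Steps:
j(U, f) = 1
b = 0
H(K) = 3 (H(K) = 1*3 = 3)
F(Y, A) = -2 - 5*A (F(Y, A) = 3 - 5*(A + 1) = 3 - 5*(1 + A) = 3 - (5 + 5*A) = 3 + (-5 - 5*A) = -2 - 5*A)
((H(0) - 1)*b + F(-9, -1))*j(8, -4) = ((3 - 1)*0 + (-2 - 5*(-1)))*1 = (2*0 + (-2 + 5))*1 = (0 + 3)*1 = 3*1 = 3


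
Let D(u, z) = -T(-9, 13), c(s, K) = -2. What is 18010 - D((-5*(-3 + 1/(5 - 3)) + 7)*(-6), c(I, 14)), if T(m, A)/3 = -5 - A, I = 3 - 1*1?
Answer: 17956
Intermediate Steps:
I = 2 (I = 3 - 1 = 2)
T(m, A) = -15 - 3*A (T(m, A) = 3*(-5 - A) = -15 - 3*A)
D(u, z) = 54 (D(u, z) = -(-15 - 3*13) = -(-15 - 39) = -1*(-54) = 54)
18010 - D((-5*(-3 + 1/(5 - 3)) + 7)*(-6), c(I, 14)) = 18010 - 1*54 = 18010 - 54 = 17956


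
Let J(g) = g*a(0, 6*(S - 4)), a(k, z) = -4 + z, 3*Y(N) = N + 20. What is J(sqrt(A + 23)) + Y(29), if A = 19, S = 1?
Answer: 49/3 - 22*sqrt(42) ≈ -126.24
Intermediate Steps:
Y(N) = 20/3 + N/3 (Y(N) = (N + 20)/3 = (20 + N)/3 = 20/3 + N/3)
J(g) = -22*g (J(g) = g*(-4 + 6*(1 - 4)) = g*(-4 + 6*(-3)) = g*(-4 - 18) = g*(-22) = -22*g)
J(sqrt(A + 23)) + Y(29) = -22*sqrt(19 + 23) + (20/3 + (1/3)*29) = -22*sqrt(42) + (20/3 + 29/3) = -22*sqrt(42) + 49/3 = 49/3 - 22*sqrt(42)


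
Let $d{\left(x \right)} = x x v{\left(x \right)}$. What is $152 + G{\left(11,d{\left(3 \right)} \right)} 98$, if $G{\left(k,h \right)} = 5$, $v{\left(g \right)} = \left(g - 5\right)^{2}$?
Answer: $642$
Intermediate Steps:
$v{\left(g \right)} = \left(-5 + g\right)^{2}$
$d{\left(x \right)} = x^{2} \left(-5 + x\right)^{2}$ ($d{\left(x \right)} = x x \left(-5 + x\right)^{2} = x^{2} \left(-5 + x\right)^{2}$)
$152 + G{\left(11,d{\left(3 \right)} \right)} 98 = 152 + 5 \cdot 98 = 152 + 490 = 642$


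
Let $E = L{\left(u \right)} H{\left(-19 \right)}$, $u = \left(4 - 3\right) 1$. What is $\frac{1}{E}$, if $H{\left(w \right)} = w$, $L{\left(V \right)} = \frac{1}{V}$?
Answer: $- \frac{1}{19} \approx -0.052632$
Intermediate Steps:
$u = 1$ ($u = 1 \cdot 1 = 1$)
$E = -19$ ($E = 1^{-1} \left(-19\right) = 1 \left(-19\right) = -19$)
$\frac{1}{E} = \frac{1}{-19} = - \frac{1}{19}$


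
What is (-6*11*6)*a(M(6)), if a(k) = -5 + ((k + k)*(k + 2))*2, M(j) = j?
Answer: -74052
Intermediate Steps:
a(k) = -5 + 4*k*(2 + k) (a(k) = -5 + ((2*k)*(2 + k))*2 = -5 + (2*k*(2 + k))*2 = -5 + 4*k*(2 + k))
(-6*11*6)*a(M(6)) = (-6*11*6)*(-5 + 4*6² + 8*6) = (-66*6)*(-5 + 4*36 + 48) = -396*(-5 + 144 + 48) = -396*187 = -74052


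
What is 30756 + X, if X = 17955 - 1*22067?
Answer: 26644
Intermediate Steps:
X = -4112 (X = 17955 - 22067 = -4112)
30756 + X = 30756 - 4112 = 26644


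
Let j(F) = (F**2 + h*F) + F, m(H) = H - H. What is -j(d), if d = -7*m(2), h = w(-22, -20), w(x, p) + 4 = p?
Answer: 0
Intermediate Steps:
m(H) = 0
w(x, p) = -4 + p
h = -24 (h = -4 - 20 = -24)
d = 0 (d = -7*0 = 0)
j(F) = F**2 - 23*F (j(F) = (F**2 - 24*F) + F = F**2 - 23*F)
-j(d) = -0*(-23 + 0) = -0*(-23) = -1*0 = 0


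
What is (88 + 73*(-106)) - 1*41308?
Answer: -48958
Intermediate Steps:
(88 + 73*(-106)) - 1*41308 = (88 - 7738) - 41308 = -7650 - 41308 = -48958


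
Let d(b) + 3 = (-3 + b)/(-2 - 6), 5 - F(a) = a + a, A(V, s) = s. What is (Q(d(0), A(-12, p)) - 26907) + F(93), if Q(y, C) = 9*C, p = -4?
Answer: -27124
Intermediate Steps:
F(a) = 5 - 2*a (F(a) = 5 - (a + a) = 5 - 2*a)
d(b) = -21/8 - b/8 (d(b) = -3 + (-3 + b)/(-2 - 6) = -3 + (-3 + b)/(-8) = -3 + (-3 + b)*(-⅛) = -3 + (3/8 - b/8) = -21/8 - b/8)
(Q(d(0), A(-12, p)) - 26907) + F(93) = (9*(-4) - 26907) + (5 - 2*93) = (-36 - 26907) + (5 - 186) = -26943 - 181 = -27124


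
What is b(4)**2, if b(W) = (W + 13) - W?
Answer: 169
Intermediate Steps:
b(W) = 13 (b(W) = (13 + W) - W = 13)
b(4)**2 = 13**2 = 169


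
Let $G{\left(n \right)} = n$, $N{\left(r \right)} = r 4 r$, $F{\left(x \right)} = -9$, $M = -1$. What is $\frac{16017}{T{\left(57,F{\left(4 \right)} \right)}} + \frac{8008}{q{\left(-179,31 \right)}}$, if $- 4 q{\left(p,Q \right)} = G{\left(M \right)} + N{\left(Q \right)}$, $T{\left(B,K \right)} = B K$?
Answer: $- \frac{2413}{61} \approx -39.557$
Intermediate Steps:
$N{\left(r \right)} = 4 r^{2}$ ($N{\left(r \right)} = 4 r r = 4 r^{2}$)
$q{\left(p,Q \right)} = \frac{1}{4} - Q^{2}$ ($q{\left(p,Q \right)} = - \frac{-1 + 4 Q^{2}}{4} = \frac{1}{4} - Q^{2}$)
$\frac{16017}{T{\left(57,F{\left(4 \right)} \right)}} + \frac{8008}{q{\left(-179,31 \right)}} = \frac{16017}{57 \left(-9\right)} + \frac{8008}{\frac{1}{4} - 31^{2}} = \frac{16017}{-513} + \frac{8008}{\frac{1}{4} - 961} = 16017 \left(- \frac{1}{513}\right) + \frac{8008}{\frac{1}{4} - 961} = - \frac{281}{9} + \frac{8008}{- \frac{3843}{4}} = - \frac{281}{9} + 8008 \left(- \frac{4}{3843}\right) = - \frac{281}{9} - \frac{4576}{549} = - \frac{2413}{61}$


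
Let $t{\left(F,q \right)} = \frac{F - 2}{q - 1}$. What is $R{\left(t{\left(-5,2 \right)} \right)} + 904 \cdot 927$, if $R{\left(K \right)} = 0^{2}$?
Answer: $838008$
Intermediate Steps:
$t{\left(F,q \right)} = \frac{-2 + F}{-1 + q}$
$R{\left(K \right)} = 0$
$R{\left(t{\left(-5,2 \right)} \right)} + 904 \cdot 927 = 0 + 904 \cdot 927 = 0 + 838008 = 838008$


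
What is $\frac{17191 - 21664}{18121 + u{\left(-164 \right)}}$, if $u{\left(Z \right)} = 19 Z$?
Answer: $- \frac{4473}{15005} \approx -0.2981$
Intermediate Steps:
$\frac{17191 - 21664}{18121 + u{\left(-164 \right)}} = \frac{17191 - 21664}{18121 + 19 \left(-164\right)} = - \frac{4473}{18121 - 3116} = - \frac{4473}{15005}$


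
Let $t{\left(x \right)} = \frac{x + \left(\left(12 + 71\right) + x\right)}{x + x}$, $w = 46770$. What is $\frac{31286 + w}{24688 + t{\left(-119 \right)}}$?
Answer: $\frac{18577328}{5875899} \approx 3.1616$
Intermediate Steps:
$t{\left(x \right)} = \frac{83 + 2 x}{2 x}$ ($t{\left(x \right)} = \frac{x + \left(83 + x\right)}{2 x} = \left(83 + 2 x\right) \frac{1}{2 x} = \frac{83 + 2 x}{2 x}$)
$\frac{31286 + w}{24688 + t{\left(-119 \right)}} = \frac{31286 + 46770}{24688 + \frac{\frac{83}{2} - 119}{-119}} = \frac{78056}{24688 - - \frac{155}{238}} = \frac{78056}{24688 + \frac{155}{238}} = \frac{78056}{\frac{5875899}{238}} = 78056 \cdot \frac{238}{5875899} = \frac{18577328}{5875899}$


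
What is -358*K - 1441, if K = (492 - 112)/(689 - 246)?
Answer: -774403/443 ≈ -1748.1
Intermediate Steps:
K = 380/443 ≈ 0.85779
-358*K - 1441 = -358*380/443 - 1441 = -136040/443 - 1441 = -774403/443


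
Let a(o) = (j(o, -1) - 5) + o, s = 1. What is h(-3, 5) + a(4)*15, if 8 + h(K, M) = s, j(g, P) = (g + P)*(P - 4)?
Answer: -247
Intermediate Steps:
j(g, P) = (-4 + P)*(P + g) (j(g, P) = (P + g)*(-4 + P) = (-4 + P)*(P + g))
h(K, M) = -7 (h(K, M) = -8 + 1 = -7)
a(o) = -4*o (a(o) = (((-1)² - 4*(-1) - 4*o - o) - 5) + o = ((1 + 4 - 4*o - o) - 5) + o = ((5 - 5*o) - 5) + o = -5*o + o = -4*o)
h(-3, 5) + a(4)*15 = -7 - 4*4*15 = -7 - 16*15 = -7 - 240 = -247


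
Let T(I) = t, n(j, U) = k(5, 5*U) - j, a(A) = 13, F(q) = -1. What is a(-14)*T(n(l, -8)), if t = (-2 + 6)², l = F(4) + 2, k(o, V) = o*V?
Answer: 208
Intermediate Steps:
k(o, V) = V*o
l = 1 (l = -1 + 2 = 1)
n(j, U) = -j + 25*U (n(j, U) = (5*U)*5 - j = 25*U - j = -j + 25*U)
t = 16 (t = 4² = 16)
T(I) = 16
a(-14)*T(n(l, -8)) = 13*16 = 208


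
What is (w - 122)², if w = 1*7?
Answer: 13225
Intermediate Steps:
w = 7
(w - 122)² = (7 - 122)² = (-115)² = 13225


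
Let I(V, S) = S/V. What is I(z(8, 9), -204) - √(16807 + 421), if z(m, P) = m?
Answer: -51/2 - 2*√4307 ≈ -156.76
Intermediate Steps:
I(z(8, 9), -204) - √(16807 + 421) = -204/8 - √(16807 + 421) = -204*⅛ - √17228 = -51/2 - 2*√4307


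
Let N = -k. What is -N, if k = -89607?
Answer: -89607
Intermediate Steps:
N = 89607 (N = -1*(-89607) = 89607)
-N = -1*89607 = -89607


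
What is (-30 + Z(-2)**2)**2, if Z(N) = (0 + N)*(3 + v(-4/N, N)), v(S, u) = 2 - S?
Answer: 36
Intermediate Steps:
Z(N) = N*(5 + 4/N) (Z(N) = (0 + N)*(3 + (2 - (-4)/N)) = N*(3 + (2 + 4/N)) = N*(5 + 4/N))
(-30 + Z(-2)**2)**2 = (-30 + (4 + 5*(-2))**2)**2 = (-30 + (4 - 10)**2)**2 = (-30 + (-6)**2)**2 = (-30 + 36)**2 = 6**2 = 36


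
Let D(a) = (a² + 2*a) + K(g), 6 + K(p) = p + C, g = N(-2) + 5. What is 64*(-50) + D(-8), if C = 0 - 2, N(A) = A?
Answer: -3157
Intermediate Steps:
C = -2
g = 3 (g = -2 + 5 = 3)
K(p) = -8 + p (K(p) = -6 + (p - 2) = -6 + (-2 + p) = -8 + p)
D(a) = -5 + a² + 2*a (D(a) = (a² + 2*a) + (-8 + 3) = (a² + 2*a) - 5 = -5 + a² + 2*a)
64*(-50) + D(-8) = 64*(-50) + (-5 + (-8)² + 2*(-8)) = -3200 + (-5 + 64 - 16) = -3200 + 43 = -3157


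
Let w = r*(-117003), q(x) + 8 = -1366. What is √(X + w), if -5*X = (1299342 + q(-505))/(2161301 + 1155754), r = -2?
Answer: √5838396739965622/157955 ≈ 483.74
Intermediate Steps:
q(x) = -1374 (q(x) = -8 - 1366 = -1374)
w = 234006 (w = -2*(-117003) = 234006)
X = -61808/789775 (X = -(1299342 - 1374)/(5*(2161301 + 1155754)) = -1297968/(5*3317055) = -⅕*61808/157955 = -61808/789775 ≈ -0.078260)
√(X + w) = √(-61808/789775 + 234006) = √(184812026842/789775) = √5838396739965622/157955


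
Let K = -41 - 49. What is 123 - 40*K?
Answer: 3723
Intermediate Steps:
K = -90
123 - 40*K = 123 - 40*(-90) = 123 + 3600 = 3723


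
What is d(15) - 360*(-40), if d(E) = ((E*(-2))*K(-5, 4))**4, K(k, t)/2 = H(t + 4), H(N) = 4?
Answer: 3317774400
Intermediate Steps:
K(k, t) = 8 (K(k, t) = 2*4 = 8)
d(E) = 65536*E**4 (d(E) = ((E*(-2))*8)**4 = (-2*E*8)**4 = (-16*E)**4 = 65536*E**4)
d(15) - 360*(-40) = 65536*15**4 - 360*(-40) = 65536*50625 + 14400 = 3317760000 + 14400 = 3317774400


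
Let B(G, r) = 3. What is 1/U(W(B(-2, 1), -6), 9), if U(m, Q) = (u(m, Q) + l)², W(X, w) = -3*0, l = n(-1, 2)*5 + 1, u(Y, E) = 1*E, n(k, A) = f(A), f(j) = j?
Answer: 1/400 ≈ 0.0025000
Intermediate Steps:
n(k, A) = A
u(Y, E) = E
l = 11 (l = 2*5 + 1 = 10 + 1 = 11)
W(X, w) = 0
U(m, Q) = (11 + Q)² (U(m, Q) = (Q + 11)² = (11 + Q)²)
1/U(W(B(-2, 1), -6), 9) = 1/((11 + 9)²) = 1/(20²) = 1/400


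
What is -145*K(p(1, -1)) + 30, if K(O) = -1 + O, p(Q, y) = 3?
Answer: -260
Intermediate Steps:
-145*K(p(1, -1)) + 30 = -145*(-1 + 3) + 30 = -145*2 + 30 = -290 + 30 = -260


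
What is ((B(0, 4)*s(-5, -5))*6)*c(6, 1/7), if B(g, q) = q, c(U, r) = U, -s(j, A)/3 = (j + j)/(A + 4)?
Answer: -4320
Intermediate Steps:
s(j, A) = -6*j/(4 + A) (s(j, A) = -3*(j + j)/(A + 4) = -3*2*j/(4 + A) = -6*j/(4 + A))
((B(0, 4)*s(-5, -5))*6)*c(6, 1/7) = ((4*(-6*(-5)/(4 - 5)))*6)*6 = ((4*(-6*(-5)/(-1)))*6)*6 = ((4*(-6*(-5)*(-1)))*6)*6 = ((4*(-30))*6)*6 = -120*6*6 = -720*6 = -4320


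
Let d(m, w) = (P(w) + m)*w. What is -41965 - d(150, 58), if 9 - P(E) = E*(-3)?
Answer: -61279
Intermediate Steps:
P(E) = 9 + 3*E (P(E) = 9 - E*(-3) = 9 - (-3)*E = 9 + 3*E)
d(m, w) = w*(9 + m + 3*w) (d(m, w) = ((9 + 3*w) + m)*w = (9 + m + 3*w)*w = w*(9 + m + 3*w))
-41965 - d(150, 58) = -41965 - 58*(9 + 150 + 3*58) = -41965 - 58*(9 + 150 + 174) = -41965 - 58*333 = -41965 - 1*19314 = -41965 - 19314 = -61279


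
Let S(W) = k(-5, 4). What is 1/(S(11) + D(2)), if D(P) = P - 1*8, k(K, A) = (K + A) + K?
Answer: -1/12 ≈ -0.083333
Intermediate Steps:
k(K, A) = A + 2*K (k(K, A) = (A + K) + K = A + 2*K)
D(P) = -8 + P (D(P) = P - 8 = -8 + P)
S(W) = -6 (S(W) = 4 + 2*(-5) = 4 - 10 = -6)
1/(S(11) + D(2)) = 1/(-6 + (-8 + 2)) = 1/(-6 - 6) = 1/(-12) = -1/12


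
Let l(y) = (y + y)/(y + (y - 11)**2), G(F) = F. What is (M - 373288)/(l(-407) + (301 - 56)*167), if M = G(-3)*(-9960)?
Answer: -5441986576/648379931 ≈ -8.3932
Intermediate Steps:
l(y) = 2*y/(y + (-11 + y)**2) (l(y) = (2*y)/(y + (-11 + y)**2) = 2*y/(y + (-11 + y)**2))
M = 29880 (M = -3*(-9960) = 29880)
(M - 373288)/(l(-407) + (301 - 56)*167) = (29880 - 373288)/(2*(-407)/(-407 + (-11 - 407)**2) + (301 - 56)*167) = -343408/(2*(-407)/(-407 + (-418)**2) + 245*167) = -343408/(2*(-407)/(-407 + 174724) + 40915) = -343408/(2*(-407)/174317 + 40915) = -343408/(2*(-407)*(1/174317) + 40915) = -343408/(-74/15847 + 40915) = -343408/648379931/15847 = -343408*15847/648379931 = -5441986576/648379931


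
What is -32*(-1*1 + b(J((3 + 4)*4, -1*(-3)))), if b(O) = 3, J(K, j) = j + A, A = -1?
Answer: -64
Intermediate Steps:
J(K, j) = -1 + j (J(K, j) = j - 1 = -1 + j)
-32*(-1*1 + b(J((3 + 4)*4, -1*(-3)))) = -32*(-1*1 + 3) = -32*(-1 + 3) = -32*2 = -64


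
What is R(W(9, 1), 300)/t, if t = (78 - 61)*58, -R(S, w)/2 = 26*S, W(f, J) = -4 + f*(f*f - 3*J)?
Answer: -18148/493 ≈ -36.811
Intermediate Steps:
W(f, J) = -4 + f*(f² - 3*J)
R(S, w) = -52*S
t = 986 (t = 17*58 = 986)
R(W(9, 1), 300)/t = -52*(-4 + 9³ - 3*1*9)/986 = -52*(-4 + 729 - 27)*(1/986) = -52*698*(1/986) = -36296*1/986 = -18148/493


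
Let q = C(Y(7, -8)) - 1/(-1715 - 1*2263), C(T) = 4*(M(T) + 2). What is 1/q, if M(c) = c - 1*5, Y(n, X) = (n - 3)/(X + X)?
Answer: -3978/51713 ≈ -0.076925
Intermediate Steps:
Y(n, X) = (-3 + n)/(2*X) (Y(n, X) = (-3 + n)/((2*X)) = (-3 + n)*(1/(2*X)) = (-3 + n)/(2*X))
M(c) = -5 + c (M(c) = c - 5 = -5 + c)
C(T) = -12 + 4*T (C(T) = 4*((-5 + T) + 2) = 4*(-3 + T) = -12 + 4*T)
q = -51713/3978 (q = (-12 + 4*((½)*(-3 + 7)/(-8))) - 1/(-1715 - 1*2263) = (-12 + 4*((½)*(-⅛)*4)) - 1/(-1715 - 2263) = (-12 + 4*(-¼)) - 1/(-3978) = (-12 - 1) - 1*(-1/3978) = -13 + 1/3978 = -51713/3978 ≈ -13.000)
1/q = 1/(-51713/3978) = -3978/51713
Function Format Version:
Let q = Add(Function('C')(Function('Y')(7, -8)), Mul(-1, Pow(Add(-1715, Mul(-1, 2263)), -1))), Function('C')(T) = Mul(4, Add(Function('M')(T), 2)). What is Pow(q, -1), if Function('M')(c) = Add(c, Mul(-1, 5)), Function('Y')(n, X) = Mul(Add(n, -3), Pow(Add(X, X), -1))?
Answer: Rational(-3978, 51713) ≈ -0.076925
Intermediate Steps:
Function('Y')(n, X) = Mul(Rational(1, 2), Pow(X, -1), Add(-3, n)) (Function('Y')(n, X) = Mul(Add(-3, n), Pow(Mul(2, X), -1)) = Mul(Add(-3, n), Mul(Rational(1, 2), Pow(X, -1))) = Mul(Rational(1, 2), Pow(X, -1), Add(-3, n)))
Function('M')(c) = Add(-5, c) (Function('M')(c) = Add(c, -5) = Add(-5, c))
Function('C')(T) = Add(-12, Mul(4, T)) (Function('C')(T) = Mul(4, Add(Add(-5, T), 2)) = Mul(4, Add(-3, T)) = Add(-12, Mul(4, T)))
q = Rational(-51713, 3978) (q = Add(Add(-12, Mul(4, Mul(Rational(1, 2), Pow(-8, -1), Add(-3, 7)))), Mul(-1, Pow(Add(-1715, Mul(-1, 2263)), -1))) = Add(Add(-12, Mul(4, Mul(Rational(1, 2), Rational(-1, 8), 4))), Mul(-1, Pow(Add(-1715, -2263), -1))) = Add(Add(-12, Mul(4, Rational(-1, 4))), Mul(-1, Pow(-3978, -1))) = Add(Add(-12, -1), Mul(-1, Rational(-1, 3978))) = Add(-13, Rational(1, 3978)) = Rational(-51713, 3978) ≈ -13.000)
Pow(q, -1) = Pow(Rational(-51713, 3978), -1) = Rational(-3978, 51713)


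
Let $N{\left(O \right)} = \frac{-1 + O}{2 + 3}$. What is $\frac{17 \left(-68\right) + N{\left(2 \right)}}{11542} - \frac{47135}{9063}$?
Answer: $- \frac{2772535927}{523025730} \approx -5.301$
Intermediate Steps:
$N{\left(O \right)} = - \frac{1}{5} + \frac{O}{5}$ ($N{\left(O \right)} = \frac{-1 + O}{5} = \left(-1 + O\right) \frac{1}{5} = - \frac{1}{5} + \frac{O}{5}$)
$\frac{17 \left(-68\right) + N{\left(2 \right)}}{11542} - \frac{47135}{9063} = \frac{17 \left(-68\right) + \left(- \frac{1}{5} + \frac{1}{5} \cdot 2\right)}{11542} - \frac{47135}{9063} = \left(-1156 + \left(- \frac{1}{5} + \frac{2}{5}\right)\right) \frac{1}{11542} - \frac{47135}{9063} = \left(-1156 + \frac{1}{5}\right) \frac{1}{11542} - \frac{47135}{9063} = \left(- \frac{5779}{5}\right) \frac{1}{11542} - \frac{47135}{9063} = - \frac{5779}{57710} - \frac{47135}{9063} = - \frac{2772535927}{523025730}$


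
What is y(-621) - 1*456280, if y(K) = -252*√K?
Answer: -456280 - 756*I*√69 ≈ -4.5628e+5 - 6279.8*I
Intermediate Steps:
y(-621) - 1*456280 = -756*I*√69 - 1*456280 = -756*I*√69 - 456280 = -456280 - 756*I*√69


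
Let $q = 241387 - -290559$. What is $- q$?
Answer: $-531946$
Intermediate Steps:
$q = 531946$ ($q = 241387 + 290559 = 531946$)
$- q = \left(-1\right) 531946 = -531946$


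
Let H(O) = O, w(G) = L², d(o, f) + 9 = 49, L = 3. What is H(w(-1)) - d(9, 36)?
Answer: -31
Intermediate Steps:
d(o, f) = 40 (d(o, f) = -9 + 49 = 40)
w(G) = 9 (w(G) = 3² = 9)
H(w(-1)) - d(9, 36) = 9 - 1*40 = 9 - 40 = -31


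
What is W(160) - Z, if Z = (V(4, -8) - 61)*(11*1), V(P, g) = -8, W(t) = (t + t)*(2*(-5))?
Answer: -2441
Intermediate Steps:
W(t) = -20*t (W(t) = (2*t)*(-10) = -20*t)
Z = -759 (Z = (-8 - 61)*(11*1) = -69*11 = -759)
W(160) - Z = -20*160 - 1*(-759) = -3200 + 759 = -2441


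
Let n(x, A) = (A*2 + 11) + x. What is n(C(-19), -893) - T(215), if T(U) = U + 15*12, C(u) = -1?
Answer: -2171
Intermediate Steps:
T(U) = 180 + U (T(U) = U + 180 = 180 + U)
n(x, A) = 11 + x + 2*A (n(x, A) = (2*A + 11) + x = (11 + 2*A) + x = 11 + x + 2*A)
n(C(-19), -893) - T(215) = (11 - 1 + 2*(-893)) - (180 + 215) = (11 - 1 - 1786) - 1*395 = -1776 - 395 = -2171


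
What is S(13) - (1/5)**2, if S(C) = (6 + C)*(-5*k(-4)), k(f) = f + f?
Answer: 18999/25 ≈ 759.96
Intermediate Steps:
k(f) = 2*f
S(C) = 240 + 40*C (S(C) = (6 + C)*(-10*(-4)) = (6 + C)*(-5*(-8)) = (6 + C)*40 = 240 + 40*C)
S(13) - (1/5)**2 = (240 + 40*13) - (1/5)**2 = (240 + 520) - (1/5)**2 = 760 - 1*1/25 = 760 - 1/25 = 18999/25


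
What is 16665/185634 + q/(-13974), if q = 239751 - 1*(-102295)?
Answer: -1171527601/48037954 ≈ -24.388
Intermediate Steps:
q = 342046 (q = 239751 + 102295 = 342046)
16665/185634 + q/(-13974) = 16665/185634 + 342046/(-13974) = 16665*(1/185634) + 342046*(-1/13974) = 5555/61878 - 171023/6987 = -1171527601/48037954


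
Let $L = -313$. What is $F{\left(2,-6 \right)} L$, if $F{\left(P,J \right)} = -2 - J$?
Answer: $-1252$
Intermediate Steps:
$F{\left(2,-6 \right)} L = \left(-2 - -6\right) \left(-313\right) = \left(-2 + 6\right) \left(-313\right) = 4 \left(-313\right) = -1252$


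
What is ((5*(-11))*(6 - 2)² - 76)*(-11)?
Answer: 10516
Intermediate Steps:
((5*(-11))*(6 - 2)² - 76)*(-11) = (-55*4² - 76)*(-11) = (-55*16 - 76)*(-11) = (-880 - 76)*(-11) = -956*(-11) = 10516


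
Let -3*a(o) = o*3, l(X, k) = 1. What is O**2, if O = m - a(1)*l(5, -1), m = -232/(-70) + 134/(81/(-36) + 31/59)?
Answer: 1092825616689/202920025 ≈ 5385.5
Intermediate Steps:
a(o) = -o (a(o) = -o*3/3 = -o)
m = -1059628/14245 (m = -232*(-1/70) + 134/(81*(-1/36) + 31*(1/59)) = 116/35 + 134/(-9/4 + 31/59) = 116/35 + 134/(-407/236) = 116/35 + 134*(-236/407) = 116/35 - 31624/407 = -1059628/14245 ≈ -74.386)
O = -1045383/14245 (O = -1059628/14245 - (-1*1) = -1059628/14245 - (-1) = -1059628/14245 - 1*(-1) = -1059628/14245 + 1 = -1045383/14245 ≈ -73.386)
O**2 = (-1045383/14245)**2 = 1092825616689/202920025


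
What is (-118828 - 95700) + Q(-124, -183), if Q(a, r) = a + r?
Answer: -214835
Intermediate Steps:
(-118828 - 95700) + Q(-124, -183) = (-118828 - 95700) + (-124 - 183) = -214528 - 307 = -214835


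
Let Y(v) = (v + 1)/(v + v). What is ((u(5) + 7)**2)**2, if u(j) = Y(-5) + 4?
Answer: 10556001/625 ≈ 16890.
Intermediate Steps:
Y(v) = (1 + v)/(2*v) (Y(v) = (1 + v)/((2*v)) = (1 + v)*(1/(2*v)) = (1 + v)/(2*v))
u(j) = 22/5 (u(j) = (1/2)*(1 - 5)/(-5) + 4 = (1/2)*(-1/5)*(-4) + 4 = 2/5 + 4 = 22/5)
((u(5) + 7)**2)**2 = ((22/5 + 7)**2)**2 = ((57/5)**2)**2 = (3249/25)**2 = 10556001/625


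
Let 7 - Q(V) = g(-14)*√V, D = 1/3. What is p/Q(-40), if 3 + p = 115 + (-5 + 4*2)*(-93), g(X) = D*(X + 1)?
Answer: -10521/7201 + 13026*I*√10/7201 ≈ -1.461 + 5.7203*I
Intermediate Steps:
D = ⅓ ≈ 0.33333
g(X) = ⅓ + X/3 (g(X) = (X + 1)/3 = (1 + X)/3 = ⅓ + X/3)
Q(V) = 7 + 13*√V/3 (Q(V) = 7 - (⅓ + (⅓)*(-14))*√V = 7 - (⅓ - 14/3)*√V = 7 - (-13)*√V/3 = 7 + 13*√V/3)
p = -167 (p = -3 + (115 + (-5 + 4*2)*(-93)) = -3 + (115 + (-5 + 8)*(-93)) = -3 + (115 + 3*(-93)) = -3 + (115 - 279) = -3 - 164 = -167)
p/Q(-40) = -167/(7 + 13*√(-40)/3) = -167/(7 + 13*(2*I*√10)/3) = -167/(7 + 26*I*√10/3)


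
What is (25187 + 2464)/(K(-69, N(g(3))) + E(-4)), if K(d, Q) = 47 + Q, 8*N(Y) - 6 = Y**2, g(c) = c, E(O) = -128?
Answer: -73736/211 ≈ -349.46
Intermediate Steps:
N(Y) = 3/4 + Y**2/8
(25187 + 2464)/(K(-69, N(g(3))) + E(-4)) = (25187 + 2464)/((47 + (3/4 + (1/8)*3**2)) - 128) = 27651/((47 + (3/4 + (1/8)*9)) - 128) = 27651/((47 + (3/4 + 9/8)) - 128) = 27651/((47 + 15/8) - 128) = 27651/(391/8 - 128) = 27651/(-633/8) = 27651*(-8/633) = -73736/211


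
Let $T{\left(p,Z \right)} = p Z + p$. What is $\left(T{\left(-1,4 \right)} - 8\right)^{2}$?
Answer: $169$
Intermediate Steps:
$T{\left(p,Z \right)} = p + Z p$ ($T{\left(p,Z \right)} = Z p + p = p + Z p$)
$\left(T{\left(-1,4 \right)} - 8\right)^{2} = \left(- (1 + 4) - 8\right)^{2} = \left(\left(-1\right) 5 - 8\right)^{2} = \left(-5 - 8\right)^{2} = \left(-13\right)^{2} = 169$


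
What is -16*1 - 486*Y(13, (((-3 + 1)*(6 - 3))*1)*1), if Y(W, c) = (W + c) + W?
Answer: -9736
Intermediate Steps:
Y(W, c) = c + 2*W
-16*1 - 486*Y(13, (((-3 + 1)*(6 - 3))*1)*1) = -16*1 - 486*((((-3 + 1)*(6 - 3))*1)*1 + 2*13) = -16 - 486*((-2*3*1)*1 + 26) = -16 - 486*(-6*1*1 + 26) = -16 - 486*(-6*1 + 26) = -16 - 486*(-6 + 26) = -16 - 486*20 = -16 - 9720 = -9736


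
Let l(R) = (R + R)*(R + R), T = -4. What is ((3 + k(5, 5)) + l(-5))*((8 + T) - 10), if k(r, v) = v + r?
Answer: -678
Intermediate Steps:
l(R) = 4*R² (l(R) = (2*R)*(2*R) = 4*R²)
k(r, v) = r + v
((3 + k(5, 5)) + l(-5))*((8 + T) - 10) = ((3 + (5 + 5)) + 4*(-5)²)*((8 - 4) - 10) = ((3 + 10) + 4*25)*(4 - 10) = (13 + 100)*(-6) = 113*(-6) = -678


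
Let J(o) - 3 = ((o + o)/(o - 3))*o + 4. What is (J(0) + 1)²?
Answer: 64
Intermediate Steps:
J(o) = 7 + 2*o²/(-3 + o) (J(o) = 3 + (((o + o)/(o - 3))*o + 4) = 3 + (((2*o)/(-3 + o))*o + 4) = 3 + ((2*o/(-3 + o))*o + 4) = 3 + (2*o²/(-3 + o) + 4) = 3 + (4 + 2*o²/(-3 + o)) = 7 + 2*o²/(-3 + o))
(J(0) + 1)² = ((-21 + 2*0² + 7*0)/(-3 + 0) + 1)² = ((-21 + 2*0 + 0)/(-3) + 1)² = (-(-21 + 0 + 0)/3 + 1)² = (-⅓*(-21) + 1)² = (7 + 1)² = 8² = 64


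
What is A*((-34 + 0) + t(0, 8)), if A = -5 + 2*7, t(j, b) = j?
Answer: -306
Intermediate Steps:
A = 9 (A = -5 + 14 = 9)
A*((-34 + 0) + t(0, 8)) = 9*((-34 + 0) + 0) = 9*(-34 + 0) = 9*(-34) = -306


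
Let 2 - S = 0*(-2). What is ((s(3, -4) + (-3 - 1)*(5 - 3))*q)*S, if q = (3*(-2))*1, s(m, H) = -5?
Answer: 156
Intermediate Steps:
q = -6 (q = -6*1 = -6)
S = 2 (S = 2 - 0*(-2) = 2 - 1*0 = 2 + 0 = 2)
((s(3, -4) + (-3 - 1)*(5 - 3))*q)*S = ((-5 + (-3 - 1)*(5 - 3))*(-6))*2 = ((-5 - 4*2)*(-6))*2 = ((-5 - 8)*(-6))*2 = -13*(-6)*2 = 78*2 = 156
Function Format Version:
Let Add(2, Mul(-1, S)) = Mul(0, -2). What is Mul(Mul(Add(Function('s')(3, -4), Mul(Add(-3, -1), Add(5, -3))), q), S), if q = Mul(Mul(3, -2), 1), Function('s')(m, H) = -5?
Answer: 156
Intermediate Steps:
q = -6 (q = Mul(-6, 1) = -6)
S = 2 (S = Add(2, Mul(-1, Mul(0, -2))) = Add(2, Mul(-1, 0)) = Add(2, 0) = 2)
Mul(Mul(Add(Function('s')(3, -4), Mul(Add(-3, -1), Add(5, -3))), q), S) = Mul(Mul(Add(-5, Mul(Add(-3, -1), Add(5, -3))), -6), 2) = Mul(Mul(Add(-5, Mul(-4, 2)), -6), 2) = Mul(Mul(Add(-5, -8), -6), 2) = Mul(Mul(-13, -6), 2) = Mul(78, 2) = 156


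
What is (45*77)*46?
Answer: 159390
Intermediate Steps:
(45*77)*46 = 3465*46 = 159390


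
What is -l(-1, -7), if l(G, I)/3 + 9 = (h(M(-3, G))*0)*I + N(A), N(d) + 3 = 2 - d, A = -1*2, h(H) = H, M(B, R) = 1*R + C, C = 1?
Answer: 24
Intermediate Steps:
M(B, R) = 1 + R (M(B, R) = 1*R + 1 = R + 1 = 1 + R)
A = -2
N(d) = -1 - d (N(d) = -3 + (2 - d) = -1 - d)
l(G, I) = -24 (l(G, I) = -27 + 3*(((1 + G)*0)*I + (-1 - 1*(-2))) = -27 + 3*(0*I + (-1 + 2)) = -27 + 3*(0 + 1) = -27 + 3*1 = -27 + 3 = -24)
-l(-1, -7) = -1*(-24) = 24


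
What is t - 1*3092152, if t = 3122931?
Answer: 30779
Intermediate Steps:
t - 1*3092152 = 3122931 - 1*3092152 = 3122931 - 3092152 = 30779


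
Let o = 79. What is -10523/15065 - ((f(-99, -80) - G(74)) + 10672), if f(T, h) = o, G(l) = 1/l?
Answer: -11986085947/1114810 ≈ -10752.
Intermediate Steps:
f(T, h) = 79
-10523/15065 - ((f(-99, -80) - G(74)) + 10672) = -10523/15065 - ((79 - 1/74) + 10672) = -10523/15065 - (5845/74 + 10672) = -10523/15065 - 1*795573/74 = -10523/15065 - 795573/74 = -11986085947/1114810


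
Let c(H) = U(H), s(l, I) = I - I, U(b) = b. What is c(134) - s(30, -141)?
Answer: 134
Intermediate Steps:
s(l, I) = 0
c(H) = H
c(134) - s(30, -141) = 134 - 1*0 = 134 + 0 = 134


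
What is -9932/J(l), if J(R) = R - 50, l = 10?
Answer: 2483/10 ≈ 248.30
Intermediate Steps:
J(R) = -50 + R
-9932/J(l) = -9932/(-50 + 10) = -9932/(-40) = -9932*(-1/40) = 2483/10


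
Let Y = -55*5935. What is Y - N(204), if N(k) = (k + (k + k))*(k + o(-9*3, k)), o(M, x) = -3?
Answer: -449437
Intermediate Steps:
Y = -326425
N(k) = 3*k*(-3 + k) (N(k) = (k + (k + k))*(k - 3) = (k + 2*k)*(-3 + k) = (3*k)*(-3 + k) = 3*k*(-3 + k))
Y - N(204) = -326425 - 3*204*(-3 + 204) = -326425 - 3*204*201 = -326425 - 1*123012 = -326425 - 123012 = -449437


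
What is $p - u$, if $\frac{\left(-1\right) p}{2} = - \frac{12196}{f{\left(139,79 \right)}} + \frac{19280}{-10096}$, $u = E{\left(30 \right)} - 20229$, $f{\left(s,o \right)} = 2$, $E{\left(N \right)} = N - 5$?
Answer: $\frac{20446810}{631} \approx 32404.0$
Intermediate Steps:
$E{\left(N \right)} = -5 + N$
$u = -20204$ ($u = \left(-5 + 30\right) - 20229 = 25 - 20229 = -20204$)
$p = \frac{7698086}{631}$ ($p = - 2 \left(- \frac{12196}{2} + \frac{19280}{-10096}\right) = - 2 \left(\left(-12196\right) \frac{1}{2} + 19280 \left(- \frac{1}{10096}\right)\right) = - 2 \left(-6098 - \frac{1205}{631}\right) = \left(-2\right) \left(- \frac{3849043}{631}\right) = \frac{7698086}{631} \approx 12200.0$)
$p - u = \frac{7698086}{631} - -20204 = \frac{7698086}{631} + 20204 = \frac{20446810}{631}$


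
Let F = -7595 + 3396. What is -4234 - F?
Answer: -35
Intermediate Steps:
F = -4199
-4234 - F = -4234 - 1*(-4199) = -4234 + 4199 = -35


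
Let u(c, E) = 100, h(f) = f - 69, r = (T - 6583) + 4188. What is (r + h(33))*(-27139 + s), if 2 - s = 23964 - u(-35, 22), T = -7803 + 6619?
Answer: 184368615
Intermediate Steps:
T = -1184
r = -3579 (r = (-1184 - 6583) + 4188 = -7767 + 4188 = -3579)
h(f) = -69 + f
s = -23862 (s = 2 - (23964 - 1*100) = 2 - (23964 - 100) = 2 - 1*23864 = 2 - 23864 = -23862)
(r + h(33))*(-27139 + s) = (-3579 + (-69 + 33))*(-27139 - 23862) = (-3579 - 36)*(-51001) = -3615*(-51001) = 184368615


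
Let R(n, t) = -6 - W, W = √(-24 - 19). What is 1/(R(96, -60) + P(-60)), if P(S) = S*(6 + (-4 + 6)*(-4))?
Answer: 114/13039 + I*√43/13039 ≈ 0.008743 + 0.00050291*I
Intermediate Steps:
W = I*√43 (W = √(-43) = I*√43 ≈ 6.5574*I)
P(S) = -2*S (P(S) = S*(6 + 2*(-4)) = S*(6 - 8) = S*(-2) = -2*S)
R(n, t) = -6 - I*√43
1/(R(96, -60) + P(-60)) = 1/((-6 - I*√43) - 2*(-60)) = 1/((-6 - I*√43) + 120) = 1/(114 - I*√43)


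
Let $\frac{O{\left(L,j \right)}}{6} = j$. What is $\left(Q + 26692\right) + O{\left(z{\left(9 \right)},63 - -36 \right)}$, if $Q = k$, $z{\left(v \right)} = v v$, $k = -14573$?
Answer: $12713$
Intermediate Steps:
$z{\left(v \right)} = v^{2}$
$O{\left(L,j \right)} = 6 j$
$Q = -14573$
$\left(Q + 26692\right) + O{\left(z{\left(9 \right)},63 - -36 \right)} = \left(-14573 + 26692\right) + 6 \left(63 - -36\right) = 12119 + 6 \left(63 + 36\right) = 12119 + 6 \cdot 99 = 12119 + 594 = 12713$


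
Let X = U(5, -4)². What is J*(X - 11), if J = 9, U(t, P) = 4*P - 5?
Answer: 3870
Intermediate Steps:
U(t, P) = -5 + 4*P
X = 441 (X = (-5 + 4*(-4))² = (-5 - 16)² = (-21)² = 441)
J*(X - 11) = 9*(441 - 11) = 9*430 = 3870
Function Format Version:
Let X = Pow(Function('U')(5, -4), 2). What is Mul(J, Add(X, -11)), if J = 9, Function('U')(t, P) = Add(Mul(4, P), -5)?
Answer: 3870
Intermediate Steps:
Function('U')(t, P) = Add(-5, Mul(4, P))
X = 441 (X = Pow(Add(-5, Mul(4, -4)), 2) = Pow(Add(-5, -16), 2) = Pow(-21, 2) = 441)
Mul(J, Add(X, -11)) = Mul(9, Add(441, -11)) = Mul(9, 430) = 3870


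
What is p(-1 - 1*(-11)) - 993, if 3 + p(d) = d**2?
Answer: -896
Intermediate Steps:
p(d) = -3 + d**2
p(-1 - 1*(-11)) - 993 = (-3 + (-1 - 1*(-11))**2) - 993 = (-3 + (-1 + 11)**2) - 993 = (-3 + 10**2) - 993 = (-3 + 100) - 993 = 97 - 993 = -896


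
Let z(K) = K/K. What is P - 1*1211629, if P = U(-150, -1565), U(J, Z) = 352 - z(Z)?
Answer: -1211278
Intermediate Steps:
z(K) = 1
U(J, Z) = 351 (U(J, Z) = 352 - 1*1 = 352 - 1 = 351)
P = 351
P - 1*1211629 = 351 - 1*1211629 = 351 - 1211629 = -1211278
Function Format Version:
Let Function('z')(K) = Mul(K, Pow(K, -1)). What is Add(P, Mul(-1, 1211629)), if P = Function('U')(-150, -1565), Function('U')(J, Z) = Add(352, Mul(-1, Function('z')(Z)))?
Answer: -1211278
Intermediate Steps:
Function('z')(K) = 1
Function('U')(J, Z) = 351 (Function('U')(J, Z) = Add(352, Mul(-1, 1)) = Add(352, -1) = 351)
P = 351
Add(P, Mul(-1, 1211629)) = Add(351, Mul(-1, 1211629)) = Add(351, -1211629) = -1211278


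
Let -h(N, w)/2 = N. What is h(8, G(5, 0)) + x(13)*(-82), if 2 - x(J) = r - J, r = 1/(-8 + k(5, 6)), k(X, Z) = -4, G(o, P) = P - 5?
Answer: -7517/6 ≈ -1252.8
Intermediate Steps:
G(o, P) = -5 + P
h(N, w) = -2*N
r = -1/12 (r = 1/(-8 - 4) = 1/(-12) = -1/12 ≈ -0.083333)
x(J) = 25/12 + J (x(J) = 2 - (-1/12 - J) = 2 + (1/12 + J) = 25/12 + J)
h(8, G(5, 0)) + x(13)*(-82) = -2*8 + (25/12 + 13)*(-82) = -16 + (181/12)*(-82) = -16 - 7421/6 = -7517/6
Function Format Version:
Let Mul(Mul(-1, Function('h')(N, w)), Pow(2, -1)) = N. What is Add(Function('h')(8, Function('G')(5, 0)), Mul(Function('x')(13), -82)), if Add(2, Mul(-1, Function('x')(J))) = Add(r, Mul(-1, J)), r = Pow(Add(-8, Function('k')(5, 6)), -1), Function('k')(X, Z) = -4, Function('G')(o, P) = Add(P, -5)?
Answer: Rational(-7517, 6) ≈ -1252.8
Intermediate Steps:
Function('G')(o, P) = Add(-5, P)
Function('h')(N, w) = Mul(-2, N)
r = Rational(-1, 12) (r = Pow(Add(-8, -4), -1) = Pow(-12, -1) = Rational(-1, 12) ≈ -0.083333)
Function('x')(J) = Add(Rational(25, 12), J) (Function('x')(J) = Add(2, Mul(-1, Add(Rational(-1, 12), Mul(-1, J)))) = Add(2, Add(Rational(1, 12), J)) = Add(Rational(25, 12), J))
Add(Function('h')(8, Function('G')(5, 0)), Mul(Function('x')(13), -82)) = Add(Mul(-2, 8), Mul(Add(Rational(25, 12), 13), -82)) = Add(-16, Mul(Rational(181, 12), -82)) = Add(-16, Rational(-7421, 6)) = Rational(-7517, 6)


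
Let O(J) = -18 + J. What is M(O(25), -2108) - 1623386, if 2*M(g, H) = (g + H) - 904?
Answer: -3249777/2 ≈ -1.6249e+6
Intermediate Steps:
M(g, H) = -452 + H/2 + g/2 (M(g, H) = ((g + H) - 904)/2 = ((H + g) - 904)/2 = (-904 + H + g)/2 = -452 + H/2 + g/2)
M(O(25), -2108) - 1623386 = (-452 + (½)*(-2108) + (-18 + 25)/2) - 1623386 = (-452 - 1054 + (½)*7) - 1623386 = (-452 - 1054 + 7/2) - 1623386 = -3005/2 - 1623386 = -3249777/2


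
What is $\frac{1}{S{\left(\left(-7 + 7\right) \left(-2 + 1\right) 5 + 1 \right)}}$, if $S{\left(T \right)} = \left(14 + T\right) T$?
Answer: $\frac{1}{15} \approx 0.066667$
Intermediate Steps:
$S{\left(T \right)} = T \left(14 + T\right)$
$\frac{1}{S{\left(\left(-7 + 7\right) \left(-2 + 1\right) 5 + 1 \right)}} = \frac{1}{\left(\left(-7 + 7\right) \left(-2 + 1\right) 5 + 1\right) \left(14 + \left(\left(-7 + 7\right) \left(-2 + 1\right) 5 + 1\right)\right)} = \frac{1}{\left(0 \left(-1\right) 5 + 1\right) \left(14 + \left(0 \left(-1\right) 5 + 1\right)\right)} = \frac{1}{\left(0 \cdot 5 + 1\right) \left(14 + \left(0 \cdot 5 + 1\right)\right)} = \frac{1}{\left(0 + 1\right) \left(14 + \left(0 + 1\right)\right)} = \frac{1}{1 \left(14 + 1\right)} = \frac{1}{1 \cdot 15} = \frac{1}{15}$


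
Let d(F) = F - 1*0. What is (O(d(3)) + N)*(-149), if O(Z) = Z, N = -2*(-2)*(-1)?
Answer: 149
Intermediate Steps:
N = -4 (N = 4*(-1) = -4)
d(F) = F (d(F) = F + 0 = F)
(O(d(3)) + N)*(-149) = (3 - 4)*(-149) = -1*(-149) = 149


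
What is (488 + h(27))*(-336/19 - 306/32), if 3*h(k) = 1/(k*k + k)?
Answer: -3055833385/229824 ≈ -13296.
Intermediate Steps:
h(k) = 1/(3*(k + k²)) (h(k) = 1/(3*(k*k + k)) = 1/(3*(k² + k)) = 1/(3*(k + k²)))
(488 + h(27))*(-336/19 - 306/32) = (488 + (⅓)/(27*(1 + 27)))*(-336/19 - 306/32) = (488 + (⅓)*(1/27)/28)*(-336*1/19 - 306*1/32) = (488 + (⅓)*(1/27)*(1/28))*(-336/19 - 153/16) = (488 + 1/2268)*(-8283/304) = (1106785/2268)*(-8283/304) = -3055833385/229824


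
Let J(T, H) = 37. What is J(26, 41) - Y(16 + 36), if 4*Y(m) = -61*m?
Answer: 830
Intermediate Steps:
Y(m) = -61*m/4 (Y(m) = (-61*m)/4 = -61*m/4)
J(26, 41) - Y(16 + 36) = 37 - (-61)*(16 + 36)/4 = 37 - (-61)*52/4 = 37 - 1*(-793) = 37 + 793 = 830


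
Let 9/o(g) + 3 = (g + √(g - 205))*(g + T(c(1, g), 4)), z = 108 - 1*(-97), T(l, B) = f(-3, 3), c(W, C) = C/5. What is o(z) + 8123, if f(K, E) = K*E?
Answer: 326357780/40177 ≈ 8123.0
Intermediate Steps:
c(W, C) = C/5 (c(W, C) = C*(⅕) = C/5)
f(K, E) = E*K
T(l, B) = -9 (T(l, B) = 3*(-3) = -9)
z = 205 (z = 108 + 97 = 205)
o(g) = 9/(-3 + (-9 + g)*(g + √(-205 + g))) (o(g) = 9/(-3 + (g + √(g - 205))*(g - 9)) = 9/(-3 + (g + √(-205 + g))*(-9 + g)) = 9/(-3 + (-9 + g)*(g + √(-205 + g))))
o(z) + 8123 = 9/(-3 + 205² - 9*205 - 9*√(-205 + 205) + 205*√(-205 + 205)) + 8123 = 9/(-3 + 42025 - 1845 - 9*√0 + 205*√0) + 8123 = 9/(-3 + 42025 - 1845 - 9*0 + 205*0) + 8123 = 9/(-3 + 42025 - 1845 + 0 + 0) + 8123 = 9/40177 + 8123 = 326357780/40177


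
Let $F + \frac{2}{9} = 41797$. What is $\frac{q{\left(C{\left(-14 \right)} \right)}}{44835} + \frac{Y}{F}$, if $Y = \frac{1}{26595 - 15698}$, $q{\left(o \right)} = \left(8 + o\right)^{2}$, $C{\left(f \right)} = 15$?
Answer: $\frac{2168443023238}{183784735076145} \approx 0.011799$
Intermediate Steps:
$Y = \frac{1}{10897} \approx 9.1768 \cdot 10^{-5}$
$F = \frac{376171}{9}$ ($F = - \frac{2}{9} + 41797 = \frac{376171}{9} \approx 41797.0$)
$\frac{q{\left(C{\left(-14 \right)} \right)}}{44835} + \frac{Y}{F} = \frac{\left(8 + 15\right)^{2}}{44835} + \frac{1}{10897 \cdot \frac{376171}{9}} = 23^{2} \cdot \frac{1}{44835} + \frac{1}{10897} \cdot \frac{9}{376171} = 529 \cdot \frac{1}{44835} + \frac{9}{4099135387} = \frac{529}{44835} + \frac{9}{4099135387} = \frac{2168443023238}{183784735076145}$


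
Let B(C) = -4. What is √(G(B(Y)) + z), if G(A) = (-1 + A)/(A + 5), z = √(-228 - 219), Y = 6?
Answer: √(-5 + I*√447) ≈ 2.8918 + 3.6555*I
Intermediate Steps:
z = I*√447 (z = √(-447) = I*√447 ≈ 21.142*I)
G(A) = (-1 + A)/(5 + A)
√(G(B(Y)) + z) = √((-1 - 4)/(5 - 4) + I*√447) = √(-5/1 + I*√447) = √(1*(-5) + I*√447) = √(-5 + I*√447)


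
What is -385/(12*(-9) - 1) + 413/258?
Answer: 144347/28122 ≈ 5.1329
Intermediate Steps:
-385/(12*(-9) - 1) + 413/258 = -385/(-108 - 1) + 413*(1/258) = -385/(-109) + 413/258 = -385*(-1/109) + 413/258 = 385/109 + 413/258 = 144347/28122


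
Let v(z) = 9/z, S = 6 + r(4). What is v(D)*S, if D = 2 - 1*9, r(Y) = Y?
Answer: -90/7 ≈ -12.857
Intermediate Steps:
D = -7 (D = 2 - 9 = -7)
S = 10 (S = 6 + 4 = 10)
v(D)*S = (9/(-7))*10 = (9*(-⅐))*10 = -9/7*10 = -90/7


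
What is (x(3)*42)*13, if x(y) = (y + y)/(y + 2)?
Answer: 3276/5 ≈ 655.20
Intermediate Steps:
x(y) = 2*y/(2 + y) (x(y) = (2*y)/(2 + y) = 2*y/(2 + y))
(x(3)*42)*13 = ((2*3/(2 + 3))*42)*13 = ((2*3/5)*42)*13 = ((2*3*(⅕))*42)*13 = ((6/5)*42)*13 = (252/5)*13 = 3276/5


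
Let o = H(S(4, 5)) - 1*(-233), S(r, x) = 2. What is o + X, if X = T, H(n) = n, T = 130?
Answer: 365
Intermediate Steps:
X = 130
o = 235 (o = 2 - 1*(-233) = 2 + 233 = 235)
o + X = 235 + 130 = 365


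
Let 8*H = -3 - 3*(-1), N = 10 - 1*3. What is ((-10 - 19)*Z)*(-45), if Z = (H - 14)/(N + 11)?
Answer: -1015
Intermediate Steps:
N = 7 (N = 10 - 3 = 7)
H = 0 (H = (-3 - 3*(-1))/8 = (-3 + 3)/8 = (⅛)*0 = 0)
Z = -7/9 (Z = (0 - 14)/(7 + 11) = -14/18 = -14*1/18 = -7/9 ≈ -0.77778)
((-10 - 19)*Z)*(-45) = ((-10 - 19)*(-7/9))*(-45) = -29*(-7/9)*(-45) = (203/9)*(-45) = -1015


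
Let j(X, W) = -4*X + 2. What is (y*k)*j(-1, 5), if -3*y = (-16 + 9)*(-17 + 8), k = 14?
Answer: -1764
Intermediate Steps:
j(X, W) = 2 - 4*X
y = -21 (y = -(-16 + 9)*(-17 + 8)/3 = -(-7)*(-9)/3 = -1/3*63 = -21)
(y*k)*j(-1, 5) = (-21*14)*(2 - 4*(-1)) = -294*(2 + 4) = -294*6 = -1764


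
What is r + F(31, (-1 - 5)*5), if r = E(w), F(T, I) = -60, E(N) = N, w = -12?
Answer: -72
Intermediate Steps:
r = -12
r + F(31, (-1 - 5)*5) = -12 - 60 = -72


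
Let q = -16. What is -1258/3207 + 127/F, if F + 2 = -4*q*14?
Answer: -79707/318562 ≈ -0.25021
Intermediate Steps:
F = 894 (F = -2 - 4*(-16)*14 = -2 + 64*14 = -2 + 896 = 894)
-1258/3207 + 127/F = -1258/3207 + 127/894 = -79707/318562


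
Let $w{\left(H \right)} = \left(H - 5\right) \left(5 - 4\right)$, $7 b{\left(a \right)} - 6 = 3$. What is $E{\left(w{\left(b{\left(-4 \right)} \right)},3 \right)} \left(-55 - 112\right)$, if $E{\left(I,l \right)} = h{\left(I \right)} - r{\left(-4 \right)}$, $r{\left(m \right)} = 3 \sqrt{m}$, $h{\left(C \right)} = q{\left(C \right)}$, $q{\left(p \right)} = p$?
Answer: $\frac{4342}{7} + 1002 i \approx 620.29 + 1002.0 i$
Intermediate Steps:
$h{\left(C \right)} = C$
$b{\left(a \right)} = \frac{9}{7}$ ($b{\left(a \right)} = \frac{6}{7} + \frac{1}{7} \cdot 3 = \frac{6}{7} + \frac{3}{7} = \frac{9}{7}$)
$w{\left(H \right)} = -5 + H$ ($w{\left(H \right)} = \left(-5 + H\right) 1 = -5 + H$)
$E{\left(I,l \right)} = I - 6 i$ ($E{\left(I,l \right)} = I - 3 \sqrt{-4} = I - 3 \cdot 2 i = I - 6 i$)
$E{\left(w{\left(b{\left(-4 \right)} \right)},3 \right)} \left(-55 - 112\right) = \left(\left(-5 + \frac{9}{7}\right) - 6 i\right) \left(-55 - 112\right) = \left(- \frac{26}{7} - 6 i\right) \left(-167\right) = \frac{4342}{7} + 1002 i$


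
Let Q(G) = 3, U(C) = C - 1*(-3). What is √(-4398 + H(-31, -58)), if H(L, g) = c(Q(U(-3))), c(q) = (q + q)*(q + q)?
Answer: I*√4362 ≈ 66.045*I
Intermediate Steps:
U(C) = 3 + C (U(C) = C + 3 = 3 + C)
c(q) = 4*q² (c(q) = (2*q)*(2*q) = 4*q²)
H(L, g) = 36 (H(L, g) = 4*3² = 4*9 = 36)
√(-4398 + H(-31, -58)) = √(-4398 + 36) = √(-4362) = I*√4362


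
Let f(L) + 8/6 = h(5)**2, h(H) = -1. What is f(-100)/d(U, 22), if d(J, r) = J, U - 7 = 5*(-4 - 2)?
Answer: 1/69 ≈ 0.014493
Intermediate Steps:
U = -23 (U = 7 + 5*(-4 - 2) = 7 + 5*(-6) = 7 - 30 = -23)
f(L) = -1/3 (f(L) = -4/3 + (-1)**2 = -4/3 + 1 = -1/3)
f(-100)/d(U, 22) = -1/3/(-23) = -1/3*(-1/23) = 1/69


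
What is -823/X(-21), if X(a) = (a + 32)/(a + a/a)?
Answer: 16460/11 ≈ 1496.4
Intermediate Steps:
X(a) = (32 + a)/(1 + a) (X(a) = (32 + a)/(a + 1) = (32 + a)/(1 + a))
-823/X(-21) = -823*(1 - 21)/(32 - 21) = -823/(11/(-20)) = -823/((-1/20*11)) = -823/(-11/20) = -823*(-20/11) = 16460/11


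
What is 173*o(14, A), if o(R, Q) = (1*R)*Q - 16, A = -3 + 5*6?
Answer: 62626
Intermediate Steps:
A = 27 (A = -3 + 30 = 27)
o(R, Q) = -16 + Q*R (o(R, Q) = R*Q - 16 = Q*R - 16 = -16 + Q*R)
173*o(14, A) = 173*(-16 + 27*14) = 173*(-16 + 378) = 173*362 = 62626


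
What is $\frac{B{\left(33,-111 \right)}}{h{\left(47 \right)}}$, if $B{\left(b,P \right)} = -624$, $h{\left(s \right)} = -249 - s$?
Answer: $\frac{78}{37} \approx 2.1081$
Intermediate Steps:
$\frac{B{\left(33,-111 \right)}}{h{\left(47 \right)}} = - \frac{624}{-249 - 47} = - \frac{624}{-296} = \left(-624\right) \left(- \frac{1}{296}\right) = \frac{78}{37}$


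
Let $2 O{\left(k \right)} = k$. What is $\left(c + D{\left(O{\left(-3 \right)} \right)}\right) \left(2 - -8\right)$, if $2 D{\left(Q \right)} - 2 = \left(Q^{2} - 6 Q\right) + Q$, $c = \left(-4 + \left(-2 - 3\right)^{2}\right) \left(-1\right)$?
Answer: $- \frac{605}{4} \approx -151.25$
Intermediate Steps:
$O{\left(k \right)} = \frac{k}{2}$
$c = -21$ ($c = \left(-4 + \left(-5\right)^{2}\right) \left(-1\right) = \left(-4 + 25\right) \left(-1\right) = 21 \left(-1\right) = -21$)
$D{\left(Q \right)} = 1 + \frac{Q^{2}}{2} - \frac{5 Q}{2}$ ($D{\left(Q \right)} = 1 + \frac{\left(Q^{2} - 6 Q\right) + Q}{2} = 1 + \frac{Q^{2} - 5 Q}{2} = 1 + \left(\frac{Q^{2}}{2} - \frac{5 Q}{2}\right) = 1 + \frac{Q^{2}}{2} - \frac{5 Q}{2}$)
$\left(c + D{\left(O{\left(-3 \right)} \right)}\right) \left(2 - -8\right) = \left(-21 + \left(1 + \frac{\left(\frac{1}{2} \left(-3\right)\right)^{2}}{2} - \frac{5 \cdot \frac{1}{2} \left(-3\right)}{2}\right)\right) \left(2 - -8\right) = \left(-21 + \left(1 + \frac{\left(- \frac{3}{2}\right)^{2}}{2} - - \frac{15}{4}\right)\right) \left(2 + 8\right) = \left(-21 + \left(1 + \frac{1}{2} \cdot \frac{9}{4} + \frac{15}{4}\right)\right) 10 = \left(-21 + \left(1 + \frac{9}{8} + \frac{15}{4}\right)\right) 10 = \left(-21 + \frac{47}{8}\right) 10 = \left(- \frac{121}{8}\right) 10 = - \frac{605}{4}$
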